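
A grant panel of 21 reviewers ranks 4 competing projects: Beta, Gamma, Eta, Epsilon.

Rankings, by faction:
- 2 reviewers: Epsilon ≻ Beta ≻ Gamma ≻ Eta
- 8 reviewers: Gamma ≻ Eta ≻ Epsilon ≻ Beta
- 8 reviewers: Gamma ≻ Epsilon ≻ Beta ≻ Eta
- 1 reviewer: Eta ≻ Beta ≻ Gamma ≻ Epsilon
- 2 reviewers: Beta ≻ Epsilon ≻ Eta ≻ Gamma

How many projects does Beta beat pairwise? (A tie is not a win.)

Beta against each rival (21 reviewers):
Beta vs Gamma: 2+1+2 = 5 for Beta, 16 for Gamma — Gamma by 16–5.
Beta–Eta: Beta 12–9.
Beta vs Epsilon: Beta is ranked higher on 1+2 = 3 ballots, Epsilon on 18. Epsilon wins 18–3.
Beta beats Eta; loses to Gamma, Epsilon — 1 pairwise win.

1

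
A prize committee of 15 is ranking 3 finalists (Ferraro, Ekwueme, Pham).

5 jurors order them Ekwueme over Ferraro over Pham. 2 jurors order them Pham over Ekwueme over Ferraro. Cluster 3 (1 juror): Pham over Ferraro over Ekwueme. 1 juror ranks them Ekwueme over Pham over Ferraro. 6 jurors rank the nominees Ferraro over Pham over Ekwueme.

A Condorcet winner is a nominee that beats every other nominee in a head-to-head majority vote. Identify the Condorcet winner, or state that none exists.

none

Check each pair by majority over 15 ballots:
Ferraro–Ekwueme: Ekwueme 8–7.
Ferraro vs Pham: Ferraro, 11–4.
Ekwueme–Pham: Pham 9–6.
No nominee is unbeaten: Ferraro loses to Ekwueme; Ekwueme loses to Pham; Pham loses to Ferraro. In particular Ferraro beats Pham beats Ekwueme beats Ferraro is a majority cycle — no Condorcet winner exists.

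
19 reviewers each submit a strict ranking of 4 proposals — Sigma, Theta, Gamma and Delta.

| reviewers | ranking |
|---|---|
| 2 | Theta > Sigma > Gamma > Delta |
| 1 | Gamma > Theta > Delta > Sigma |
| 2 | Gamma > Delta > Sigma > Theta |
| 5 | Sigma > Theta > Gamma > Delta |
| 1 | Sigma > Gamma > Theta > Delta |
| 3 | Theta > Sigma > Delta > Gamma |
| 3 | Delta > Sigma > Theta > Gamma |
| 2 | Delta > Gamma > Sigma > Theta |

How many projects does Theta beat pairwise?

2

Theta against each rival (19 reviewers):
Theta–Sigma: Sigma 13–6.
Theta–Gamma: Theta 13–6.
Theta–Delta: Theta 12–7.
Theta beats Gamma, Delta; loses to Sigma — 2 pairwise wins.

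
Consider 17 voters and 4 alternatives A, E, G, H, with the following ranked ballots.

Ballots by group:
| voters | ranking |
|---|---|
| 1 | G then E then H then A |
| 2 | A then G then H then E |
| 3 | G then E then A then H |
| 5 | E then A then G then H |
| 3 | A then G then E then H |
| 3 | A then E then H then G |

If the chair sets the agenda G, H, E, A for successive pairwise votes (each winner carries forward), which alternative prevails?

Round 1: G vs H — 14–3, G advances.
Round 2: G vs E — 9–8, G advances.
Round 3: G vs A — 4–13, A advances.
The agenda winner is A.

A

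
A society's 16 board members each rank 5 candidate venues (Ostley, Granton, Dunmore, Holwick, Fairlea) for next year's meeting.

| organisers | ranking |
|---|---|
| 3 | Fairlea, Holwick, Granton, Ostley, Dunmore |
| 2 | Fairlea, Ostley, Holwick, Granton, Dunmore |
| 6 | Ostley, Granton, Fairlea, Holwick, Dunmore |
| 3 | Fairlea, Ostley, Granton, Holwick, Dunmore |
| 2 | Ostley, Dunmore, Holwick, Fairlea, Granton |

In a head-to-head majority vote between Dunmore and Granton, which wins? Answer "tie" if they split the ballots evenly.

Ballots ranking Dunmore above Granton: 2.
Ballots ranking Granton above Dunmore: 16 − 2 = 14.
Granton wins the head-to-head 14–2.

Granton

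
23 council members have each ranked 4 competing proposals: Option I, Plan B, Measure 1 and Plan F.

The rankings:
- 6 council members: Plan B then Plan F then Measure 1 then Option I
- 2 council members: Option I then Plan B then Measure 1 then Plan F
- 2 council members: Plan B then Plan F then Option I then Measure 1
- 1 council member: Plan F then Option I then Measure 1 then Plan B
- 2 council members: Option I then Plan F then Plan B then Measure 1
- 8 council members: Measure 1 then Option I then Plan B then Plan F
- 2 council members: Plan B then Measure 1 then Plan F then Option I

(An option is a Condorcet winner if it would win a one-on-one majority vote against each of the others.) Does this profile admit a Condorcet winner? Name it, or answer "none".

Pairwise majorities:
Option I vs Plan B: Option I, 13–10.
Option I vs Measure 1: Measure 1 wins 16–7.
Option I vs Plan F: Option I, 12–11.
Plan B–Measure 1: Plan B 14–9.
Plan B vs Plan F: Plan B, 20–3.
Measure 1 vs Plan F: Measure 1, 12–11.
Every option loses at least once (Option I loses to Measure 1; Plan B loses to Option I; Measure 1 loses to Plan B; Plan F loses to Option I). The majority relation contains the cycle Option I beats Plan B beats Measure 1 beats Option I, so there is no Condorcet winner.

none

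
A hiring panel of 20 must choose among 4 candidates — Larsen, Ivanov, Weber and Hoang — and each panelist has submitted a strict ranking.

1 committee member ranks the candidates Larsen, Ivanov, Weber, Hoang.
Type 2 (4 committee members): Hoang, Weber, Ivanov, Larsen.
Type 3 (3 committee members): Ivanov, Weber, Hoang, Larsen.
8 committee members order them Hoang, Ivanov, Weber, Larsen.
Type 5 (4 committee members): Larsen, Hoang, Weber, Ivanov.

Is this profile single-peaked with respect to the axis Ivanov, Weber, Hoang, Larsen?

Axis positions: Ivanov=1, Weber=2, Hoang=3, Larsen=4.
Type 1: ranking walks positions 4-1-2-3; Ivanov is ranked above Hoang even though Hoang lies between Ivanov and the peak Larsen on the axis — preferences dip and rise again. Not single-peaked.
Type 2 (peak Hoang at position 3): ranking walks positions 3-2-1-4, expanding outward from the peak — single-peaked.
Type 3 (peak Ivanov at position 1): ranking walks positions 1-2-3-4, expanding outward from the peak — single-peaked.
Type 4: ranking walks positions 3-1-2-4; Ivanov is ranked above Weber even though Weber lies between Ivanov and the peak Hoang on the axis — preferences dip and rise again. Not single-peaked.
Type 5 (peak Larsen at position 4): ranking walks positions 4-3-2-1, expanding outward from the peak — single-peaked.
Type 1 violates single-peakedness, so the profile is not single-peaked on this axis.

no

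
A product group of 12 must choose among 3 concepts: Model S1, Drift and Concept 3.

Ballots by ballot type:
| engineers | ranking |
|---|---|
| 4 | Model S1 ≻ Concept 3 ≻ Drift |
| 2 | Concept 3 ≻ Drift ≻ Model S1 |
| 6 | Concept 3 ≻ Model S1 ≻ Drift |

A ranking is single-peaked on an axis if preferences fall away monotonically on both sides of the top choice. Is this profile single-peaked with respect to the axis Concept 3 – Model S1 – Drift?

Axis positions: Concept 3=1, Model S1=2, Drift=3.
Ballot type 1 (peak Model S1 at position 2): ranking walks positions 2-1-3, expanding outward from the peak — single-peaked.
Ballot type 2: ranking walks positions 1-3-2; Drift is ranked above Model S1 even though Model S1 lies between Drift and the peak Concept 3 on the axis — preferences dip and rise again. Not single-peaked.
Ballot type 3 (peak Concept 3 at position 1): ranking walks positions 1-2-3, expanding outward from the peak — single-peaked.
Ballot type 2 violates single-peakedness, so the profile is not single-peaked on this axis.

no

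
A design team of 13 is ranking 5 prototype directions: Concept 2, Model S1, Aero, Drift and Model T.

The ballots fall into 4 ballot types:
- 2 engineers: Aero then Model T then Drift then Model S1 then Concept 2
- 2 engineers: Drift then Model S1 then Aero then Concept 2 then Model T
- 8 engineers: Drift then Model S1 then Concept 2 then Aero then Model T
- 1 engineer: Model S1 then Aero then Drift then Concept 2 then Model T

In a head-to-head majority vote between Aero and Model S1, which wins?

Ballots ranking Aero above Model S1: 2.
Ballots ranking Model S1 above Aero: 13 − 2 = 11.
Model S1 wins the head-to-head 11–2.

Model S1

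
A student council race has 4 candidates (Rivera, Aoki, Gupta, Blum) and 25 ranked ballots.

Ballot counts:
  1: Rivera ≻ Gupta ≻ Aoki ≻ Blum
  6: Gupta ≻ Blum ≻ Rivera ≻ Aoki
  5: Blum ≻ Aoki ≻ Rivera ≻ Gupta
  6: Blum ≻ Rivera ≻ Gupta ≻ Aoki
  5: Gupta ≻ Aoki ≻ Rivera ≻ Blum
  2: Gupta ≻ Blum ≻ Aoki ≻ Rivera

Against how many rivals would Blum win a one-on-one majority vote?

Blum against each rival (25 voters):
Blum–Rivera: Blum 19–6.
Blum vs Aoki: Blum, 19–6.
Blum vs Gupta: Gupta, 14–11.
Blum beats Rivera, Aoki; loses to Gupta — 2 pairwise wins.

2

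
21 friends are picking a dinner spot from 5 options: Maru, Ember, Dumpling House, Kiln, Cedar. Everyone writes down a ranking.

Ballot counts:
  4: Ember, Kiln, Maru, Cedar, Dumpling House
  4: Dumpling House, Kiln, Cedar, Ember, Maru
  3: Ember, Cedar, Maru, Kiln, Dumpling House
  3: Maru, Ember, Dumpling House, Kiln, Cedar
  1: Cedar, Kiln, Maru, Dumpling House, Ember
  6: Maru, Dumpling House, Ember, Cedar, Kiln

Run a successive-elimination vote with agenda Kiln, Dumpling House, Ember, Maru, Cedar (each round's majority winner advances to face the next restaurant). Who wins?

Round 1: Kiln vs Dumpling House — 8–13, Dumpling House advances.
Round 2: Dumpling House vs Ember — 11–10, Dumpling House advances.
Round 3: Dumpling House vs Maru — 4–17, Maru advances.
Round 4: Maru vs Cedar — 13–8, Maru advances.
Maru survives the agenda.

Maru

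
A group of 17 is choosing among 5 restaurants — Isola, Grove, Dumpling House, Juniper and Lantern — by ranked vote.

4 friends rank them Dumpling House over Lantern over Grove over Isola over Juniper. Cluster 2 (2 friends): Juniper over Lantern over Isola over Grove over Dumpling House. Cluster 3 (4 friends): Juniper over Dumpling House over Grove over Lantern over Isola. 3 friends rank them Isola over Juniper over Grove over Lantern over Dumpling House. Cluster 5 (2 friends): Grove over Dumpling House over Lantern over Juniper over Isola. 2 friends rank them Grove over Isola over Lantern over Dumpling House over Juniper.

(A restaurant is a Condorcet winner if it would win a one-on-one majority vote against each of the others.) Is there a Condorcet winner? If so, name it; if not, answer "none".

none

Pairwise majorities:
Isola vs Grove: Isola is ranked higher on 2+3 = 5 ballots, Grove on 12. Grove wins 12–5.
Isola vs Dumpling House: Isola is ranked higher on 2+3+2 = 7 ballots, Dumpling House on 10. Dumpling House wins 10–7.
Isola vs Juniper: 9 to 8, Isola.
Isola vs Lantern: Isola is ranked higher on 3+2 = 5 ballots, Lantern on 12. Lantern wins 12–5.
Grove vs Dumpling House: 2+3+2+2 = 9 for Grove, 8 for Dumpling House — Grove by 9–8.
Grove vs Juniper: Grove preferred on 4+2+2 = 8 ballots; Juniper wins 9–8.
Grove vs Lantern: Grove preferred on 4+3+2+2 = 11 ballots; Grove wins 11–6.
Dumpling House vs Juniper: Dumpling House preferred on 4+2+2 = 8 ballots; Juniper wins 9–8.
Dumpling House vs Lantern: Dumpling House is ranked higher on 4+4+2 = 10 ballots, Lantern on 7. Dumpling House wins 10–7.
Juniper vs Lantern: Juniper preferred on 2+4+3 = 9 ballots; Juniper wins 9–8.
Every restaurant loses at least once (Isola loses to Grove; Grove loses to Juniper; Dumpling House loses to Grove; Juniper loses to Isola; Lantern loses to Grove). The majority relation contains the cycle Isola → Juniper → Grove → Isola, so there is no Condorcet winner.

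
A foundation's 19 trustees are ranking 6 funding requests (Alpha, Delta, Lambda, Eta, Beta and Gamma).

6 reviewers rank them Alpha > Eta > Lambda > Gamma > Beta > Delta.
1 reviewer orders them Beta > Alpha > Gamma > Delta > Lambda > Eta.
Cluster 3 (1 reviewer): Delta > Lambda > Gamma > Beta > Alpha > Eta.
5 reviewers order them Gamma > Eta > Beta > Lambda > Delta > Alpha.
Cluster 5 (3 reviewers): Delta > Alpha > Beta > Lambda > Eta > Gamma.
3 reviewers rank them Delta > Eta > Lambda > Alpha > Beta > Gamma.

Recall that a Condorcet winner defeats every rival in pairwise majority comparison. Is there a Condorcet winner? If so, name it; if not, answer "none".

none

Check each pair by majority over 19 ballots:
Alpha vs Delta: Delta wins 12–7.
Alpha–Lambda: Alpha 10–9.
Alpha–Eta: Alpha 11–8.
Alpha vs Beta: Alpha, 12–7.
Alpha–Gamma: Alpha 13–6.
Delta vs Lambda: Lambda wins 11–8.
Delta vs Eta: Eta, 11–8.
Delta vs Beta: Beta, 12–7.
Delta vs Gamma: Gamma wins 12–7.
Lambda–Eta: Eta 14–5.
Lambda vs Beta: Lambda wins 10–9.
Lambda vs Gamma: Lambda, 13–6.
Eta–Beta: Eta 14–5.
Eta vs Gamma: Eta wins 12–7.
Beta vs Gamma: Gamma, 12–7.
Each project drops at least one matchup (Alpha loses to Delta; Delta loses to Lambda; Lambda loses to Alpha; Eta loses to Alpha; Beta loses to Alpha; Gamma loses to Alpha); the cycle Alpha → Lambda → Delta → Alpha rules out a Condorcet winner.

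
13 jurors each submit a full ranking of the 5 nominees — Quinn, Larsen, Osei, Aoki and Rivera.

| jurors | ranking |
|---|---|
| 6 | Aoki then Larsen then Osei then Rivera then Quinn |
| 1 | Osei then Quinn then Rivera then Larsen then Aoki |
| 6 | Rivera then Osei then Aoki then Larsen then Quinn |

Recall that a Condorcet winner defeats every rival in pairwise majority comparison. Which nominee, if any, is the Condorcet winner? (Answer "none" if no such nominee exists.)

Pairwise majorities:
Quinn vs Larsen: Quinn preferred on 1 ballot; Larsen wins 12–1.
Quinn vs Osei: Osei, 13–0.
Quinn vs Aoki: Quinn is ranked higher on 1 ballot, Aoki on 12. Aoki wins 12–1.
Quinn–Rivera: Rivera 12–1.
Larsen vs Osei: 6 to 7, Osei.
Larsen vs Aoki: 1 for Larsen, 12 for Aoki — Aoki by 12–1.
Larsen vs Rivera: 6 to 7, Rivera.
Osei vs Aoki: Osei is ranked higher on 1+6 = 7 ballots, Aoki on 6. Osei wins 7–6.
Osei vs Rivera: Osei wins 7–6.
Aoki vs Rivera: Rivera wins 7–6.
Osei wins every pairwise contest, so Osei is the Condorcet winner.

Osei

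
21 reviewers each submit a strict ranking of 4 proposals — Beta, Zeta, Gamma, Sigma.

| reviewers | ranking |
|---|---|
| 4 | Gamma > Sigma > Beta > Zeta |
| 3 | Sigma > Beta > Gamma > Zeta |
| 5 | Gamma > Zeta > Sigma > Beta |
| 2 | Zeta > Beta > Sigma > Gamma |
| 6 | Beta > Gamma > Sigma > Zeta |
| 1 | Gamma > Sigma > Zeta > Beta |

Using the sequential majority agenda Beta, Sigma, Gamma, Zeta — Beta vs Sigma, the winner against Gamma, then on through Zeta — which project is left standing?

Gamma

Round 1: Beta vs Sigma — 8–13, Sigma advances.
Round 2: Sigma vs Gamma — 5–16, Gamma advances.
Round 3: Gamma vs Zeta — 19–2, Gamma advances.
Gamma survives the agenda.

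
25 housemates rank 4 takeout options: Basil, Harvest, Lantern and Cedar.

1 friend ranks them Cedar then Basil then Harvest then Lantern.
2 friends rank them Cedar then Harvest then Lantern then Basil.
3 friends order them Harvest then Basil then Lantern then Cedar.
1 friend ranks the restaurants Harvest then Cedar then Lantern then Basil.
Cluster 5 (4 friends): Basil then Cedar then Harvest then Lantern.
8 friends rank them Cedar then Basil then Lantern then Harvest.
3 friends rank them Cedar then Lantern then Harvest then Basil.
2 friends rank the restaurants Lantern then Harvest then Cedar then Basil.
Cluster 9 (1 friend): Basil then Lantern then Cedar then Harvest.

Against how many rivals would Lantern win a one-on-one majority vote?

1

Lantern against each rival (25 friends):
Lantern vs Basil: 2+1+3+2 = 8 for Lantern, 17 for Basil — Basil by 17–8.
Lantern vs Harvest: Lantern preferred on 8+3+2+1 = 14 ballots; Lantern wins 14–11.
Lantern vs Cedar: Cedar wins 19–6.
Lantern beats Harvest; loses to Basil, Cedar — 1 pairwise win.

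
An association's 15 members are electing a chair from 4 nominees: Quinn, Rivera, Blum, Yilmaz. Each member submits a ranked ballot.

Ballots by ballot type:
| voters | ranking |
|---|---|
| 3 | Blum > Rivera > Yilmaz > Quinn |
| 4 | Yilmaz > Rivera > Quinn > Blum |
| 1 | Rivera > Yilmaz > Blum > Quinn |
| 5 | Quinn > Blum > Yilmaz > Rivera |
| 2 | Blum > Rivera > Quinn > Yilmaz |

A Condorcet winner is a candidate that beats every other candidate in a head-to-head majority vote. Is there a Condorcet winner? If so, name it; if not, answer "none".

Pairwise majorities:
Quinn vs Rivera: Quinn preferred on 5 ballots; Rivera wins 10–5.
Quinn vs Blum: Quinn wins 9–6.
Quinn vs Yilmaz: Yilmaz, 8–7.
Rivera vs Blum: 5 to 10, Blum.
Rivera vs Yilmaz: 6 to 9, Yilmaz.
Blum vs Yilmaz: Blum wins 10–5.
Each candidate drops at least one matchup (Quinn loses to Rivera; Rivera loses to Blum; Blum loses to Quinn; Yilmaz loses to Blum); the cycle Quinn → Blum → Rivera → Quinn rules out a Condorcet winner.

none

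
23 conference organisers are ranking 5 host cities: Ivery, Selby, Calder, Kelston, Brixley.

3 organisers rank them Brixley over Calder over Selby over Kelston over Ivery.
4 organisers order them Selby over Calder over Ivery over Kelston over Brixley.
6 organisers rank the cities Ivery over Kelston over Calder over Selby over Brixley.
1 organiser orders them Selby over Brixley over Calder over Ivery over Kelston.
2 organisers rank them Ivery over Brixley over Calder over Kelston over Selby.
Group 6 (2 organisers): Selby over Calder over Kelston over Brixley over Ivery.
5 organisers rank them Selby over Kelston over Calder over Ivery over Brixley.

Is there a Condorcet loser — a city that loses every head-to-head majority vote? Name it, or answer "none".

Head-to-head results (23 organisers):
Ivery vs Selby: 6+2 = 8 for Ivery, 15 for Selby — Selby by 15–8.
Ivery vs Calder: 6+2 = 8 for Ivery, 15 for Calder — Calder by 15–8.
Ivery–Kelston: Ivery 13–10.
Ivery vs Brixley: Ivery wins 17–6.
Selby vs Calder: 4+1+2+5 = 12 for Selby, 11 for Calder — Selby by 12–11.
Selby vs Kelston: 15 to 8, Selby.
Selby vs Brixley: 4+6+1+2+5 = 18 for Selby, 5 for Brixley — Selby by 18–5.
Calder vs Kelston: Calder wins 12–11.
Calder vs Brixley: Calder wins 17–6.
Kelston vs Brixley: Kelston preferred on 4+6+2+5 = 17 ballots; Kelston wins 17–6.
Brixley is beaten in every head-to-head and is the Condorcet loser.

Brixley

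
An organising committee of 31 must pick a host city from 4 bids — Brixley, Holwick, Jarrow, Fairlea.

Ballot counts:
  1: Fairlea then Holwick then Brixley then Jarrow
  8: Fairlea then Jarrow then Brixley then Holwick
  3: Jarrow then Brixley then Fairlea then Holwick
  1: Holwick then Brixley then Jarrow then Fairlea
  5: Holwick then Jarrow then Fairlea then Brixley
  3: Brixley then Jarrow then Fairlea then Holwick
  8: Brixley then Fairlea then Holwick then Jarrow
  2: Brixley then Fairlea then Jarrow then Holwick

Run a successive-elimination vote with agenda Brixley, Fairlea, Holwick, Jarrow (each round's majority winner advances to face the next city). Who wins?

Jarrow

Round 1: Brixley vs Fairlea — 17–14, Brixley advances.
Round 2: Brixley vs Holwick — 24–7, Brixley advances.
Round 3: Brixley vs Jarrow — 15–16, Jarrow advances.
Jarrow survives the agenda.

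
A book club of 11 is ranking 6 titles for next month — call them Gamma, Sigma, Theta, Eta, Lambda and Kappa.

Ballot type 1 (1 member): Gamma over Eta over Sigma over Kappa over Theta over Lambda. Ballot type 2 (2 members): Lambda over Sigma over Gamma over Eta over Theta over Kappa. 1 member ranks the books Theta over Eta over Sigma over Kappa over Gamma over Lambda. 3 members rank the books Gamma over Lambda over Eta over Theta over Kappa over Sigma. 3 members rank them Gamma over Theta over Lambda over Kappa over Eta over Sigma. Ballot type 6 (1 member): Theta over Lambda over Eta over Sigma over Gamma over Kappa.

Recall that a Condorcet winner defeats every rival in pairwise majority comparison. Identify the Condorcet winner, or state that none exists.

Gamma

Head-to-head results (11 members):
Gamma vs Sigma: 7 to 4, Gamma.
Gamma vs Theta: Gamma preferred on 1+2+3+3 = 9 ballots; Gamma wins 9–2.
Gamma vs Eta: 9 to 2, Gamma.
Gamma vs Lambda: 1+1+3+3 = 8 for Gamma, 3 for Lambda — Gamma by 8–3.
Gamma vs Kappa: Gamma preferred on 1+2+3+3+1 = 10 ballots; Gamma wins 10–1.
Sigma vs Theta: 3 to 8, Theta.
Sigma vs Eta: Sigma is ranked higher on 2 ballots, Eta on 9. Eta wins 9–2.
Sigma vs Lambda: Sigma preferred on 1+1 = 2 ballots; Lambda wins 9–2.
Sigma vs Kappa: 5 to 6, Kappa.
Theta vs Eta: Theta is ranked higher on 1+3+1 = 5 ballots, Eta on 6. Eta wins 6–5.
Theta vs Lambda: 6 to 5, Theta.
Theta vs Kappa: 10 to 1, Theta.
Eta vs Lambda: Eta is ranked higher on 1+1 = 2 ballots, Lambda on 9. Lambda wins 9–2.
Eta vs Kappa: Eta is ranked higher on 1+2+1+3+1 = 8 ballots, Kappa on 3. Eta wins 8–3.
Lambda vs Kappa: 2+3+3+1 = 9 for Lambda, 2 for Kappa — Lambda by 9–2.
Only Gamma has no losses; Gamma is the Condorcet winner.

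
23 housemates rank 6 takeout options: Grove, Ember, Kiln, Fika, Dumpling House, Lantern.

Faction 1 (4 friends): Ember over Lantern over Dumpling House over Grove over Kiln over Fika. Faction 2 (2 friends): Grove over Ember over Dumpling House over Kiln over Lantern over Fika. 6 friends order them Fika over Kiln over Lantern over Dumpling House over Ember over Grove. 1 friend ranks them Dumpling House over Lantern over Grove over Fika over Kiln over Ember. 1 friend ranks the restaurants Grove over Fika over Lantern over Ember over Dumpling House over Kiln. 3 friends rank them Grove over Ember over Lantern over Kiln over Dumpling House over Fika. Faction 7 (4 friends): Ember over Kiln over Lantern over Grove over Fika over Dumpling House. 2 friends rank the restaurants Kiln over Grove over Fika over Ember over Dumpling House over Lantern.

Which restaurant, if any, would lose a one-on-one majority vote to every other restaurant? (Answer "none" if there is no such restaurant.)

Dumpling House

Head-to-head results (23 friends):
Grove–Ember: Ember 14–9.
Grove–Kiln: Kiln 12–11.
Grove vs Fika: Grove preferred on 17 ballots; Grove wins 17–6.
Grove vs Dumpling House: Grove, 12–11.
Grove vs Lantern: 8 to 15, Lantern.
Ember vs Kiln: 4+2+1+3+4 = 14 for Ember, 9 for Kiln — Ember by 14–9.
Ember vs Fika: Ember preferred on 4+2+3+4 = 13 ballots; Ember wins 13–10.
Ember vs Dumpling House: 16 to 7, Ember.
Ember vs Lantern: Ember, 15–8.
Kiln vs Fika: Kiln is ranked higher on 4+2+3+4+2 = 15 ballots, Fika on 8. Kiln wins 15–8.
Kiln vs Dumpling House: 15 to 8, Kiln.
Kiln vs Lantern: Kiln wins 14–9.
Fika vs Dumpling House: 6+1+4+2 = 13 for Fika, 10 for Dumpling House — Fika by 13–10.
Fika vs Lantern: Lantern wins 14–9.
Dumpling House vs Lantern: 2+1+2 = 5 for Dumpling House, 18 for Lantern — Lantern by 18–5.
Dumpling House loses to every other restaurant — it is the Condorcet loser.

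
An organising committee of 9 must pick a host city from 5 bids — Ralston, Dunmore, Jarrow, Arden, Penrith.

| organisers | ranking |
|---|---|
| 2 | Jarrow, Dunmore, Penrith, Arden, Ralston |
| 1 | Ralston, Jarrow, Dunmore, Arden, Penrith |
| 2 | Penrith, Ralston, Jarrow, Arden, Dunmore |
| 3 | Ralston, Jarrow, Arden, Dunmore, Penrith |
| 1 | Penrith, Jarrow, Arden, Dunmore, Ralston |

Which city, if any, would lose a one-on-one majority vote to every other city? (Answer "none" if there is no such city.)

Head-to-head results (9 organisers):
Ralston vs Dunmore: Ralston is ranked higher on 1+2+3 = 6 ballots, Dunmore on 3. Ralston wins 6–3.
Ralston–Jarrow: Ralston 6–3.
Ralston vs Arden: Ralston preferred on 1+2+3 = 6 ballots; Ralston wins 6–3.
Ralston vs Penrith: Penrith wins 5–4.
Dunmore–Jarrow: Jarrow 9–0.
Dunmore vs Arden: 2+1 = 3 for Dunmore, 6 for Arden — Arden by 6–3.
Dunmore vs Penrith: Dunmore is ranked higher on 2+1+3 = 6 ballots, Penrith on 3. Dunmore wins 6–3.
Jarrow–Arden: Jarrow 9–0.
Jarrow–Penrith: Jarrow 6–3.
Arden vs Penrith: 4 to 5, Penrith.
Each city has at least one pairwise win (Ralston beats Dunmore; Dunmore beats Penrith; Jarrow beats Dunmore; Arden beats Dunmore; Penrith beats Ralston) — no Condorcet loser.

none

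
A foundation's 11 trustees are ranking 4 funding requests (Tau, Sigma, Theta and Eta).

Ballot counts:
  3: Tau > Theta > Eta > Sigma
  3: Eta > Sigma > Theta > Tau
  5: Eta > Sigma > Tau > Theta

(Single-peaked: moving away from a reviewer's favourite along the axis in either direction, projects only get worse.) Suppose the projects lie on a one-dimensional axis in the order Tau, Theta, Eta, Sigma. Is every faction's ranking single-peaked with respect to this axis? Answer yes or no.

Axis positions: Tau=1, Theta=2, Eta=3, Sigma=4.
Faction 1 (peak Tau at position 1): ranking walks positions 1-2-3-4, expanding outward from the peak — single-peaked.
Faction 2 (peak Eta at position 3): ranking walks positions 3-4-2-1, expanding outward from the peak — single-peaked.
Faction 3: ranking walks positions 3-4-1-2; Tau is ranked above Theta even though Theta lies between Tau and the peak Eta on the axis — preferences dip and rise again. Not single-peaked.
Faction 3 violates single-peakedness, so the profile is not single-peaked on this axis.

no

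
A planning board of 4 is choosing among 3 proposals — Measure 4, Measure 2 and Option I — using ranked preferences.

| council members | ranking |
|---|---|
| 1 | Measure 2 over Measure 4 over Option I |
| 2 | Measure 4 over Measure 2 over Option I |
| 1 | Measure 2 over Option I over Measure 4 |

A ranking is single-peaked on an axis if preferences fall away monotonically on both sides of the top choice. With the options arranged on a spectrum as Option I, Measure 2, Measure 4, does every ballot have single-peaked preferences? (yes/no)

Axis positions: Option I=1, Measure 2=2, Measure 4=3.
Faction 1 (peak Measure 2 at position 2): ranking walks positions 2-3-1, expanding outward from the peak — single-peaked.
Faction 2 (peak Measure 4 at position 3): ranking walks positions 3-2-1, expanding outward from the peak — single-peaked.
Faction 3 (peak Measure 2 at position 2): ranking walks positions 2-1-3, expanding outward from the peak — single-peaked.
Every ranking is single-peaked on this axis.

yes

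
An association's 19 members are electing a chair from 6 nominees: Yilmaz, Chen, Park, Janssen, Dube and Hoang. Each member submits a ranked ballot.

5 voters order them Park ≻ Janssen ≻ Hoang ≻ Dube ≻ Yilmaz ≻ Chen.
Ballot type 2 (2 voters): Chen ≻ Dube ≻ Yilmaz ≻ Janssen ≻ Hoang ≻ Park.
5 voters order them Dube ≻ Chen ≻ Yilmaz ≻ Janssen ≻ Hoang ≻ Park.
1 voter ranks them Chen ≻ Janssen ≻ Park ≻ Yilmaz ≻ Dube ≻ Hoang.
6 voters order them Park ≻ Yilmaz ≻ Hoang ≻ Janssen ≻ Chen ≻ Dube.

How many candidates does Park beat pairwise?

5

Park against each rival (19 voters):
Park vs Yilmaz: Park wins 12–7.
Park–Chen: Park 11–8.
Park vs Janssen: Park, 11–8.
Park–Dube: Park 12–7.
Park vs Hoang: Park preferred on 5+1+6 = 12 ballots; Park wins 12–7.
Park beats Yilmaz, Chen, Janssen, Dube, Hoang — 5 pairwise wins.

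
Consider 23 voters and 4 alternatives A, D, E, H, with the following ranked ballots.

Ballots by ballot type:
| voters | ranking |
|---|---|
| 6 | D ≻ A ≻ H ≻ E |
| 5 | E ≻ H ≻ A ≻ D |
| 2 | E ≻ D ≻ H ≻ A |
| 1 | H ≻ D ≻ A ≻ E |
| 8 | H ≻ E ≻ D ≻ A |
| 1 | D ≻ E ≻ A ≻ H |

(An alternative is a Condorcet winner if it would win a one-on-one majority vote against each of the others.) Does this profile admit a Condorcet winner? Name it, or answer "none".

Pairwise majorities:
A–D: D 18–5.
A vs E: E wins 16–7.
A vs H: H wins 16–7.
D vs E: E wins 15–8.
D vs H: 9 to 14, H.
E vs H: E preferred on 5+2+1 = 8 ballots; H wins 15–8.
H defeats every rival head-to-head and is the Condorcet winner.

H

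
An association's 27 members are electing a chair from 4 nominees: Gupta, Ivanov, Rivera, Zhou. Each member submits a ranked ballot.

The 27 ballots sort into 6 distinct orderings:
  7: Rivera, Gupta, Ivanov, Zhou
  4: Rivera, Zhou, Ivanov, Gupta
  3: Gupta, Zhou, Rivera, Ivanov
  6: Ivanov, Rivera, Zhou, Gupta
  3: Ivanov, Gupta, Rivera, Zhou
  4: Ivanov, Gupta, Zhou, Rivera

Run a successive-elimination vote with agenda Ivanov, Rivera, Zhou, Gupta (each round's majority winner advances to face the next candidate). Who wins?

Rivera

Round 1: Ivanov vs Rivera — 13–14, Rivera advances.
Round 2: Rivera vs Zhou — 20–7, Rivera advances.
Round 3: Rivera vs Gupta — 17–10, Rivera advances.
Rivera survives the agenda.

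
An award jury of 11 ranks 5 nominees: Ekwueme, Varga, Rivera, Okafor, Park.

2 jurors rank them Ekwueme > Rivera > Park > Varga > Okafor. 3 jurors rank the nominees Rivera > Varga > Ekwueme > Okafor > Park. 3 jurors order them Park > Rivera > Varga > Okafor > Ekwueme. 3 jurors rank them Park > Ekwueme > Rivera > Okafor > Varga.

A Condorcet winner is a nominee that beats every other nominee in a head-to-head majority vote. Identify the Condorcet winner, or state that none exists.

Pairwise majorities:
Ekwueme vs Varga: 2+3 = 5 for Ekwueme, 6 for Varga — Varga by 6–5.
Ekwueme vs Rivera: Ekwueme preferred on 2+3 = 5 ballots; Rivera wins 6–5.
Ekwueme vs Okafor: 8 to 3, Ekwueme.
Ekwueme vs Park: Ekwueme preferred on 2+3 = 5 ballots; Park wins 6–5.
Varga vs Rivera: 0 to 11, Rivera.
Varga vs Okafor: Varga preferred on 2+3+3 = 8 ballots; Varga wins 8–3.
Varga vs Park: 3 for Varga, 8 for Park — Park by 8–3.
Rivera vs Okafor: 2+3+3+3 = 11 for Rivera, 0 for Okafor — Rivera by 11–0.
Rivera vs Park: 5 to 6, Park.
Okafor vs Park: 3 for Okafor, 8 for Park — Park by 8–3.
Park defeats every rival head-to-head and is the Condorcet winner.

Park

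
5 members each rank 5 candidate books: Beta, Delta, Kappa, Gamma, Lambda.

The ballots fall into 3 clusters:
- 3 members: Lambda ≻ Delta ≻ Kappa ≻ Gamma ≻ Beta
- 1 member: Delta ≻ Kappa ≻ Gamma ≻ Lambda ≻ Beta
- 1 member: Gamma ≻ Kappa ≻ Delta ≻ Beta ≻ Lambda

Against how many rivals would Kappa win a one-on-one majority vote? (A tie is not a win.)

Kappa against each rival (5 members):
Kappa vs Beta: 5 to 0, Kappa.
Kappa vs Delta: 1 for Kappa, 4 for Delta — Delta by 4–1.
Kappa vs Gamma: Kappa wins 4–1.
Kappa–Lambda: Lambda 3–2.
Kappa beats Beta, Gamma; loses to Delta, Lambda — 2 pairwise wins.

2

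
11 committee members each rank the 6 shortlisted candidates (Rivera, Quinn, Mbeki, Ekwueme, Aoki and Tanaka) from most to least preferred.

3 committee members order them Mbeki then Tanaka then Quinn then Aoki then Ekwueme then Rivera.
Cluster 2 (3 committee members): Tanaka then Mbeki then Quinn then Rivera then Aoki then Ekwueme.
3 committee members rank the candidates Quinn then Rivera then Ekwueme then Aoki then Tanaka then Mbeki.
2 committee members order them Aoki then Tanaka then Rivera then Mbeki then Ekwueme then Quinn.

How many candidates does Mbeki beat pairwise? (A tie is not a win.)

4

Mbeki against each rival (11 committee members):
Mbeki vs Rivera: Mbeki is ranked higher on 3+3 = 6 ballots, Rivera on 5. Mbeki wins 6–5.
Mbeki vs Quinn: Mbeki wins 8–3.
Mbeki vs Ekwueme: 8 to 3, Mbeki.
Mbeki vs Aoki: Mbeki preferred on 3+3 = 6 ballots; Mbeki wins 6–5.
Mbeki vs Tanaka: Tanaka, 8–3.
Mbeki beats Rivera, Quinn, Ekwueme, Aoki; loses to Tanaka — 4 pairwise wins.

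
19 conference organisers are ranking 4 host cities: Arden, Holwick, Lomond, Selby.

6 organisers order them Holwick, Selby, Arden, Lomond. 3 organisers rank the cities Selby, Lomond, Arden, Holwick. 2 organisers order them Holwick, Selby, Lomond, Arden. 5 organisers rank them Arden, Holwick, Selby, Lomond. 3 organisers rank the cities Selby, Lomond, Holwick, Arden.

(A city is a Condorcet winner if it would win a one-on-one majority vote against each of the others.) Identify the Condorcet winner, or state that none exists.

Head-to-head results (19 organisers):
Arden vs Holwick: Holwick wins 11–8.
Arden vs Lomond: Arden preferred on 6+5 = 11 ballots; Arden wins 11–8.
Arden vs Selby: 5 to 14, Selby.
Holwick vs Lomond: Holwick preferred on 6+2+5 = 13 ballots; Holwick wins 13–6.
Holwick vs Selby: 6+2+5 = 13 for Holwick, 6 for Selby — Holwick by 13–6.
Lomond vs Selby: Selby wins 19–0.
Holwick beats each of Arden, Lomond, Selby — Holwick is the Condorcet winner.

Holwick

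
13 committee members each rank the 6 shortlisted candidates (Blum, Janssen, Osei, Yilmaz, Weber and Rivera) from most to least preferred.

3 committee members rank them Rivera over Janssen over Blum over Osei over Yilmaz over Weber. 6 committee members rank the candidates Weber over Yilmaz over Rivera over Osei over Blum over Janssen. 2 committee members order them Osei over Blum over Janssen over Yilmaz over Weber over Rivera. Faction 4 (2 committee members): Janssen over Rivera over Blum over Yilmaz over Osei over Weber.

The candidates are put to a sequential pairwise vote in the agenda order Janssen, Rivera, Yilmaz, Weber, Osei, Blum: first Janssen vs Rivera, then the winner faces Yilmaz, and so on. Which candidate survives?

Blum

Round 1: Janssen vs Rivera — 4–9, Rivera advances.
Round 2: Rivera vs Yilmaz — 5–8, Yilmaz advances.
Round 3: Yilmaz vs Weber — 7–6, Yilmaz advances.
Round 4: Yilmaz vs Osei — 8–5, Yilmaz advances.
Round 5: Yilmaz vs Blum — 6–7, Blum advances.
Blum survives the agenda.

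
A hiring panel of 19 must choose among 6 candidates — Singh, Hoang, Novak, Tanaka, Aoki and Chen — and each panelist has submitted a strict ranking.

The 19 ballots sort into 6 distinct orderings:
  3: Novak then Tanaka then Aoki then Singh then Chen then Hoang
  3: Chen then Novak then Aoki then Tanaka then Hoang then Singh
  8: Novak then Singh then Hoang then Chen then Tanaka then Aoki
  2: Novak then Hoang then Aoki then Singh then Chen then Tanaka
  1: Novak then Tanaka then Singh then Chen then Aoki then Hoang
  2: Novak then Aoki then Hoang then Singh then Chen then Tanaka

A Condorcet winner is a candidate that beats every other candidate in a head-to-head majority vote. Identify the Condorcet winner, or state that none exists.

Novak

Head-to-head results (19 committee members):
Singh vs Hoang: Singh is ranked higher on 3+8+1 = 12 ballots, Hoang on 7. Singh wins 12–7.
Singh vs Novak: 0 to 19, Novak.
Singh vs Tanaka: 8+2+2 = 12 for Singh, 7 for Tanaka — Singh by 12–7.
Singh vs Aoki: 8+1 = 9 for Singh, 10 for Aoki — Aoki by 10–9.
Singh vs Chen: 3+8+2+1+2 = 16 for Singh, 3 for Chen — Singh by 16–3.
Hoang vs Novak: 0 for Hoang, 19 for Novak — Novak by 19–0.
Hoang vs Tanaka: 12 to 7, Hoang.
Hoang vs Aoki: Hoang is ranked higher on 8+2 = 10 ballots, Aoki on 9. Hoang wins 10–9.
Hoang vs Chen: Hoang is ranked higher on 8+2+2 = 12 ballots, Chen on 7. Hoang wins 12–7.
Novak vs Tanaka: Novak is ranked higher on 3+3+8+2+1+2 = 19 ballots, Tanaka on 0. Novak wins 19–0.
Novak vs Aoki: Novak preferred on 3+3+8+2+1+2 = 19 ballots; Novak wins 19–0.
Novak vs Chen: Novak preferred on 3+8+2+1+2 = 16 ballots; Novak wins 16–3.
Tanaka vs Aoki: Tanaka preferred on 3+8+1 = 12 ballots; Tanaka wins 12–7.
Tanaka vs Chen: 3+1 = 4 for Tanaka, 15 for Chen — Chen by 15–4.
Aoki vs Chen: Aoki is ranked higher on 3+2+2 = 7 ballots, Chen on 12. Chen wins 12–7.
Novak wins every pairwise contest, so Novak is the Condorcet winner.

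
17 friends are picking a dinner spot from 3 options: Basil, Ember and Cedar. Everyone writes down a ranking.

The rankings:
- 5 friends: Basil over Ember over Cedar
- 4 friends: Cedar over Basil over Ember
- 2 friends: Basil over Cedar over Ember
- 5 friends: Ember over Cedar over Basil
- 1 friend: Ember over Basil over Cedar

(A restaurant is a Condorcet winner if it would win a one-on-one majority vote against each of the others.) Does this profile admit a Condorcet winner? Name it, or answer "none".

none

Check each pair by majority over 17 ballots:
Basil vs Ember: Basil preferred on 5+4+2 = 11 ballots; Basil wins 11–6.
Basil vs Cedar: 5+2+1 = 8 for Basil, 9 for Cedar — Cedar by 9–8.
Ember vs Cedar: Ember is ranked higher on 5+5+1 = 11 ballots, Cedar on 6. Ember wins 11–6.
Each restaurant drops at least one matchup (Basil loses to Cedar; Ember loses to Basil; Cedar loses to Ember); the cycle Basil > Ember > Cedar > Basil rules out a Condorcet winner.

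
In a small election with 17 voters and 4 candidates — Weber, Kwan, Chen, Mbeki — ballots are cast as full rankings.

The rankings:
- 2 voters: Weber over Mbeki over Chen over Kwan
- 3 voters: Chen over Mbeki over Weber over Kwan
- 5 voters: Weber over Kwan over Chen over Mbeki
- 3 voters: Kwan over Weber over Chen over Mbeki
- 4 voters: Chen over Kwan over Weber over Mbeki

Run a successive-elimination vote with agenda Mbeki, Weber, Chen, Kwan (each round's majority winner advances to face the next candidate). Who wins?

Weber

Round 1: Mbeki vs Weber — 3–14, Weber advances.
Round 2: Weber vs Chen — 10–7, Weber advances.
Round 3: Weber vs Kwan — 10–7, Weber advances.
The agenda winner is Weber.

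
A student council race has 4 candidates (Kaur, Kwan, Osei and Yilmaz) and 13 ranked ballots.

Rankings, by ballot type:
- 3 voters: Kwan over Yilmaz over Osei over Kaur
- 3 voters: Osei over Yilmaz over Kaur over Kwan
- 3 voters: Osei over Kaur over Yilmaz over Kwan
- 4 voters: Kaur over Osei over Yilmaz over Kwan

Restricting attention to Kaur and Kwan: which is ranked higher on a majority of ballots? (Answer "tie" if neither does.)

Ballots ranking Kaur above Kwan: 3 + 3 + 4 = 10.
Ballots ranking Kwan above Kaur: 13 − 10 = 3.
Kaur wins the head-to-head 10–3.

Kaur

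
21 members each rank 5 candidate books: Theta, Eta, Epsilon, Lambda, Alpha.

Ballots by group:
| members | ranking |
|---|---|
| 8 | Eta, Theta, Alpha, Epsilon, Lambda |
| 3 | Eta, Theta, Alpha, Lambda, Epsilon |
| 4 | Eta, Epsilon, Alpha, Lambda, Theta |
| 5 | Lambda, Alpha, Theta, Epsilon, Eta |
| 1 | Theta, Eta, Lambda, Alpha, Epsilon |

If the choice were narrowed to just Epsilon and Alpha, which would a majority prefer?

Alpha

Ballots ranking Epsilon above Alpha: 4.
Ballots ranking Alpha above Epsilon: 21 − 4 = 17.
Alpha wins the head-to-head 17–4.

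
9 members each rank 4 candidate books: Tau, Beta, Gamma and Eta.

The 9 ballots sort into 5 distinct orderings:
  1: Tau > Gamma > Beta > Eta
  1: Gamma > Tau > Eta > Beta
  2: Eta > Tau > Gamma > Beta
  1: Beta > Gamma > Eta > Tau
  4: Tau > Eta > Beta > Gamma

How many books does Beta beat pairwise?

1

Beta against each rival (9 members):
Beta vs Tau: Beta preferred on 1 ballot; Tau wins 8–1.
Beta vs Gamma: Beta preferred on 1+4 = 5 ballots; Beta wins 5–4.
Beta–Eta: Eta 7–2.
Beta beats Gamma; loses to Tau, Eta — 1 pairwise win.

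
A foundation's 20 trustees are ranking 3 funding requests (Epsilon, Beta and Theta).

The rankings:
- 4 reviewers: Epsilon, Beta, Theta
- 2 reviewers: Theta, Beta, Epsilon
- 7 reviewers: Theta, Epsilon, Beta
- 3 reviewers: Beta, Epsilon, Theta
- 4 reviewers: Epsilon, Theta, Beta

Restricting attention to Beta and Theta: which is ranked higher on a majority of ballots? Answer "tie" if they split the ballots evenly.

Ballots ranking Beta above Theta: 4 + 3 = 7.
Ballots ranking Theta above Beta: 20 − 7 = 13.
Theta wins the head-to-head 13–7.

Theta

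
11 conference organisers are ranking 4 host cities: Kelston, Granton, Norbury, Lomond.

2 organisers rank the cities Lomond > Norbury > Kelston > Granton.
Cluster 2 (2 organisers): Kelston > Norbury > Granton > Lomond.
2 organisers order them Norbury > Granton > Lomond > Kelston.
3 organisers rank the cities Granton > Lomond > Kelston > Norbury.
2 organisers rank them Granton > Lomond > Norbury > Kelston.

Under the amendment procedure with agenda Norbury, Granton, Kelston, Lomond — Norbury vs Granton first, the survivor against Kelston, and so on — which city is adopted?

Lomond

Round 1: Norbury vs Granton — 6–5, Norbury advances.
Round 2: Norbury vs Kelston — 6–5, Norbury advances.
Round 3: Norbury vs Lomond — 4–7, Lomond advances.
The agenda winner is Lomond.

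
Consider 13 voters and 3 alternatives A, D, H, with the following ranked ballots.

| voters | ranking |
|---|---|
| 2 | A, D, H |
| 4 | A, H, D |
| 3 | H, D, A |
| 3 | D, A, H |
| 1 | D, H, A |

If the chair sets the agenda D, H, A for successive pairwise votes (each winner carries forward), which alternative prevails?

Round 1: D vs H — 6–7, H advances.
Round 2: H vs A — 4–9, A advances.
The agenda winner is A.

A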